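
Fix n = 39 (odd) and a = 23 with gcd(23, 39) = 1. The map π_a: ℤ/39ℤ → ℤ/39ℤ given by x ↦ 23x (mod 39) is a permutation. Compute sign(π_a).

Orbit of 38 under x↦23x: [38, 16, 17, 1, 23, 22]… (length divides ord_39(23)).
Cycle type of π: 6×6 + 2 + 1; total 8 cycles.
Σ(ℓ_i−1) = 39−8 = 31; sign = (−1)^31 = -1.
The Jacobi symbol (23|39) = -1 (Zolotarev) agrees.

-1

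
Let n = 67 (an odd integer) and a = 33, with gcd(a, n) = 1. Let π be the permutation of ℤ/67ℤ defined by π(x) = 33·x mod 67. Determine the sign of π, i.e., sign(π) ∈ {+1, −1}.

Trace 39: π^k(39) = [39, 14, 60, 37, 15, 26, 54] for k=0..6.
π_33 has 3 disjoint cycles with lengths [33, 33, 1] on {0,…,66}.
n − c = 67 − 3 = 64; sign = (−1)^64 = +1.
Via Zolotarev, sign(π_{33}) = (33|67) = +1.

+1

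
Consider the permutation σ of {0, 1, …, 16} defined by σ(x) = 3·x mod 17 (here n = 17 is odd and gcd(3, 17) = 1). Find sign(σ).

Trace 16: π^k(16) = [16, 14, 8, 7, 4, 12, 2] for k=0..6.
Decompose π into cycles: lengths [16, 1] (2 cycles, including the fixed point 0).
Σ(ℓ_i−1) = 17−2 = 15; sign = (−1)^15 = -1.
Via Zolotarev, sign(π_{3}) = (3|17) = -1.

-1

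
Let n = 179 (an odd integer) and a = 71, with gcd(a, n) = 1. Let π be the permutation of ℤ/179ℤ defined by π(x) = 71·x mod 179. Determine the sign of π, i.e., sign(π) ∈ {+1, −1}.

-1

Start at x=128: 128 → 138 → 132 → 64 → 69 → 66 → 32 → … (one orbit).
Cycle lengths of π_71 on ℤ/179ℤ: [178, 1]; 2 cycles in total.
2 cycles on 179: each ℓ→(−1)^(ℓ−1), product (−1)^177 = -1.
Check: (71/179) = -1 by Zolotarev.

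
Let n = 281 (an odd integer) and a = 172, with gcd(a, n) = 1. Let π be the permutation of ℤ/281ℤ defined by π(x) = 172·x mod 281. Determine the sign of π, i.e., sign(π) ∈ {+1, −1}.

+1

Orbit of 202 under x↦172x: [202, 181, 222, 249, 116, 1, 172]… (length divides ord_281(172)).
21 cycles of lengths [14, 14, 14, 14, 14, 14, 14, 14, 14, 14, 14, 14, 14, 14, 14, 14, 14, 14, 14, 14, 1].
sign(π) = (−1)^{n − #cycles} = (−1)^{281−21} = (−1)^260 = +1.
(172|281)_J = +1 (Zolotarev's lemma cross-check).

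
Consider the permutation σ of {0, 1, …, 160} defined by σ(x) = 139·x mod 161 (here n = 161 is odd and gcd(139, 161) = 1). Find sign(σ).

-1

Trace 1: π^k(1) = [1, 139] for k=0..1.
The orbit structure of x ↦ 139x mod 161: 92 orbits of sizes [2, 2, 2, 2, 2, 2, 2, 2, 2, 2, 2, 2, 2, 2, 2, 2, 2, 2, 2, 2, 2, 2, 2, 2, 2, 2, 2, 2, 2, 2, 2, 2, 2, 2, 2, 2, 2, 2, 2, 2, 2, 2, 2, 2, 2, 2, 2, 2, 2, 2, 2, 2, 2, 2, 2, 2, 2, 2, 2, 2, 2, 2, 2, 2, 2, 2, 2, 2, 2, 1, 1, 1, 1, 1, 1, 1, 1, 1, 1, 1, 1, 1, 1, 1, 1, 1, 1, 1, 1, 1, 1, 1].
n − c = 161 − 92 = 69; sign = (−1)^69 = -1.
Check: (139/161) = -1 by Zolotarev.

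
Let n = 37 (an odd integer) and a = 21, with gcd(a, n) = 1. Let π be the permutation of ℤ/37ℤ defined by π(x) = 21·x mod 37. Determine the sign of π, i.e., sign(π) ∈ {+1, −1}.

Orbit of 10 under x↦21x: [10, 25, 7, 36, 16, 3, 26]… (length divides ord_37(21)).
The orbit structure of x ↦ 21x mod 37: 3 orbits of sizes [18, 18, 1].
n − c = 37 − 3 = 34; sign = (−1)^34 = +1.
Via Zolotarev, sign(π_{21}) = (21|37) = +1.

+1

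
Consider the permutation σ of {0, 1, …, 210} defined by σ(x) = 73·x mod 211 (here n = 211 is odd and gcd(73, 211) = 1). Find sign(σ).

+1

Orbit of 199 under x↦73x: [199, 179, 196, 171, 34, 161, 148]… (length divides ord_211(73)).
The orbit structure of x ↦ 73x mod 211: 11 orbits of sizes [21, 21, 21, 21, 21, 21, 21, 21, 21, 21, 1].
sign(π) = (−1)^{n − #cycles} = (−1)^{211−11} = (−1)^200 = +1.
Zolotarev: (73|211) = +1, matching the cycle-count sign.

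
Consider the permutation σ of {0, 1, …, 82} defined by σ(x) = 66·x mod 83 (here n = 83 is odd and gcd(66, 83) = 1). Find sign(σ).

Trace 48: π^k(48) = [48, 14, 11, 62, 25, 73, 4] for k=0..6.
Cycle lengths of π_66 on ℤ/83ℤ: [82, 1]; 2 cycles in total.
2 cycles on 83: each ℓ→(−1)^(ℓ−1), product (−1)^81 = -1.

-1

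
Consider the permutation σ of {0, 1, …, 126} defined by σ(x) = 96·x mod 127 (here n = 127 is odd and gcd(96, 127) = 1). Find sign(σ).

Trace 115: π^k(115) = [115, 118, 25, 114, 22, 80, 60] for k=0..6.
Cycle type of π: 126 + 1; total 2 cycles.
127 − 2 = 125 transpositions; sign(π) = (−1)^125 = -1.

-1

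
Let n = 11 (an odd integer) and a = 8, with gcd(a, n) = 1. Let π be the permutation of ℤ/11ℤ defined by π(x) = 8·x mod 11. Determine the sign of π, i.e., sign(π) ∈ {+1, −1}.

Start at x=8: 8 → 9 → 6 → 4 → 10 → 3 → 2 → … (one orbit).
Cycle lengths of π_8 on ℤ/11ℤ: [10, 1]; 2 cycles in total.
n − c = 11 − 2 = 9; sign = (−1)^9 = -1.
The Jacobi symbol (8|11) = -1 (Zolotarev) agrees.

-1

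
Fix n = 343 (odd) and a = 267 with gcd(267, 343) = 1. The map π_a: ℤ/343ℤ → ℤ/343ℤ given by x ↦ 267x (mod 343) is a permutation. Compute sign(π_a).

Orbit of 155 under x↦267x: [155, 225, 50, 316, 337, 113, 330]… (length divides ord_343(267)).
19 cycles of lengths [49, 49, 49, 49, 49, 49, 7, 7, 7, 7, 7, 7, 1, 1, 1, 1, 1, 1, 1].
343 − 19 = 324 transpositions; sign(π) = (−1)^324 = +1.
Check: (267/343) = +1 by Zolotarev.

+1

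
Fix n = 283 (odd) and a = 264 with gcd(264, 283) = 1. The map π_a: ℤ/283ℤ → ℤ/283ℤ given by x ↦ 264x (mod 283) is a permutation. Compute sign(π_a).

+1

Start at x=38: 38 → 127 → 134 → 1 → 264 → 78 → 216 → … (one orbit).
7 cycles of lengths [47, 47, 47, 47, 47, 47, 1].
7 cycles on 283: each ℓ→(−1)^(ℓ−1), product (−1)^276 = +1.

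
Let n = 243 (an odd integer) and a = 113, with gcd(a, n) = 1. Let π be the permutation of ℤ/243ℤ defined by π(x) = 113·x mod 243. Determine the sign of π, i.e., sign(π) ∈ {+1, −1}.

-1

Trace 53: π^k(53) = [53, 157, 2, 226, 23, 169, 143] for k=0..6.
Cycle lengths of π_113 on ℤ/243ℤ: [162, 54, 18, 6, 2, 1]; 6 cycles in total.
Σ(ℓ_i−1) = 243−6 = 237; sign = (−1)^237 = -1.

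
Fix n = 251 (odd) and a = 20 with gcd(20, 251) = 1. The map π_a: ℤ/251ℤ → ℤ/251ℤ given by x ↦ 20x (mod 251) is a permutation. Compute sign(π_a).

+1

Trace 219: π^k(219) = [219, 113, 1, 20, 149] for k=0..4.
The orbit structure of x ↦ 20x mod 251: 51 orbits of sizes [5, 5, 5, 5, 5, 5, 5, 5, 5, 5, 5, 5, 5, 5, 5, 5, 5, 5, 5, 5, 5, 5, 5, 5, 5, 5, 5, 5, 5, 5, 5, 5, 5, 5, 5, 5, 5, 5, 5, 5, 5, 5, 5, 5, 5, 5, 5, 5, 5, 5, 1].
Σ(ℓ_i−1) = 251−51 = 200; sign = (−1)^200 = +1.
(20|251)_J = +1 (Zolotarev's lemma cross-check).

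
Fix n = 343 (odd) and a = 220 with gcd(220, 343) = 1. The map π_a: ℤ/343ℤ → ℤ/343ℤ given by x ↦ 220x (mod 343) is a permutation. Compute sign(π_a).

-1

Trace 136: π^k(136) = [136, 79, 230, 179, 278, 106, 339] for k=0..6.
π_220 has 4 disjoint cycles with lengths [294, 42, 6, 1] on {0,…,342}.
343 − 4 = 339 transpositions; sign(π) = (−1)^339 = -1.
The Jacobi symbol (220|343) = -1 (Zolotarev) agrees.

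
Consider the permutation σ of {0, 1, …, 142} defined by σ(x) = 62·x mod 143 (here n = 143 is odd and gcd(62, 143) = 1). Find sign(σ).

-1

Trace 9: π^k(9) = [9, 129, 133, 95, 27, 101, 113] for k=0..6.
π_62 has 8 disjoint cycles with lengths [30, 30, 30, 30, 10, 6, 6, 1] on {0,…,142}.
n − c = 143 − 8 = 135; sign = (−1)^135 = -1.
The Jacobi symbol (62|143) = -1 (Zolotarev) agrees.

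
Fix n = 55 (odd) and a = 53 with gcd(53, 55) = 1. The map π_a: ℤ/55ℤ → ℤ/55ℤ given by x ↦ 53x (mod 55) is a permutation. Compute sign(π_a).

Orbit of 9 under x↦53x: [9, 37, 36, 38, 34, 42, 26]… (length divides ord_55(53)).
The orbit structure of x ↦ 53x mod 55: 6 orbits of sizes [20, 20, 5, 5, 4, 1].
sign(π) = (−1)^{n − #cycles} = (−1)^{55−6} = (−1)^49 = -1.

-1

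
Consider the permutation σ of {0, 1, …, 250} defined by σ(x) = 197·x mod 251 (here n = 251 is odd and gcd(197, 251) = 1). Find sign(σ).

Start at x=208: 208 → 63 → 112 → 227 → 41 → 45 → 80 → … (one orbit).
The orbit structure of x ↦ 197x mod 251: 3 orbits of sizes [125, 125, 1].
With 3 cycles on 251 points, sign = (−1)^{251−3} = +1.
Via Zolotarev, sign(π_{197}) = (197|251) = +1.

+1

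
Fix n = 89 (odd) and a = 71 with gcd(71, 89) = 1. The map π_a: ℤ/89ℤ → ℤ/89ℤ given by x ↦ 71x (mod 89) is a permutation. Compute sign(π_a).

Trace 47: π^k(47) = [47, 44, 9, 16, 68, 22, 49] for k=0..6.
Decompose π into cycles: lengths [44, 44, 1] (3 cycles, including the fixed point 0).
sign(π) = (−1)^{n − #cycles} = (−1)^{89−3} = (−1)^86 = +1.

+1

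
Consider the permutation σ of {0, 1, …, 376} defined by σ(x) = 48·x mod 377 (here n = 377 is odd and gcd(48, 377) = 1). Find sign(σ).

Start at x=191: 191 → 120 → 105 → 139 → 263 → 183 → 113 → … (one orbit).
10 cycles of lengths [84, 84, 84, 84, 28, 3, 3, 3, 3, 1].
10 cycles on 377: each ℓ→(−1)^(ℓ−1), product (−1)^367 = -1.

-1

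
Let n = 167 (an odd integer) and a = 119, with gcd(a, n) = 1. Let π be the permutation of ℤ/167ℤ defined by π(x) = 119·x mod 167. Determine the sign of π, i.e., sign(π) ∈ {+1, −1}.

-1

Orbit of 85 under x↦119x: [85, 95, 116, 110, 64, 101, 162]… (length divides ord_167(119)).
π_119 has 2 disjoint cycles with lengths [166, 1] on {0,…,166}.
sign(π) = (−1)^{n − #cycles} = (−1)^{167−2} = (−1)^165 = -1.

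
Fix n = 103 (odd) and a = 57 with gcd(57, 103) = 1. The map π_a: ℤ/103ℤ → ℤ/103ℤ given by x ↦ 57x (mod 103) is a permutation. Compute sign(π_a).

-1

Trace 57: π^k(57) = [57, 56, 102, 46, 47, 1] for k=0..5.
Decompose π into cycles: lengths [6, 6, 6, 6, 6, 6, 6, 6, 6, 6, 6, 6, 6, 6, 6, 6, 6, 1] (18 cycles, including the fixed point 0).
Σ(ℓ_i−1) = 103−18 = 85; sign = (−1)^85 = -1.
(57|103)_J = -1 (Zolotarev's lemma cross-check).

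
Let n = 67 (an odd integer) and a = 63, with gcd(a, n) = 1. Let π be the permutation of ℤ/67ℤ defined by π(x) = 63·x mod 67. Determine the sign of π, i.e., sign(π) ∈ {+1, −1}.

Trace 63: π^k(63) = [63, 16, 3, 55, 48, 9, 31] for k=0..6.
Cycle type of π: 66 + 1; total 2 cycles.
67 − 2 = 65 transpositions; sign(π) = (−1)^65 = -1.
Zolotarev: (63|67) = -1, matching the cycle-count sign.

-1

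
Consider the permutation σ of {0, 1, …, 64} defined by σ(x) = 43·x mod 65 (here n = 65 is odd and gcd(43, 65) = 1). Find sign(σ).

-1

Start at x=9: 9 → 62 → 1 → 43 → 29 → 12 → 61 → … (one orbit).
π_43 has 8 disjoint cycles with lengths [12, 12, 12, 12, 6, 6, 4, 1] on {0,…,64}.
n − c = 65 − 8 = 57; sign = (−1)^57 = -1.
The Jacobi symbol (43|65) = -1 (Zolotarev) agrees.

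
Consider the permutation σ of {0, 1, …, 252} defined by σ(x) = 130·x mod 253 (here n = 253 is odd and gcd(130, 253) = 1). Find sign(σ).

Orbit of 168 under x↦130x: [168, 82, 34, 119, 37, 3, 137]… (length divides ord_253(130)).
Decompose π into cycles: lengths [110, 110, 22, 5, 5, 1] (6 cycles, including the fixed point 0).
sign(π) = (−1)^{n − #cycles} = (−1)^{253−6} = (−1)^247 = -1.

-1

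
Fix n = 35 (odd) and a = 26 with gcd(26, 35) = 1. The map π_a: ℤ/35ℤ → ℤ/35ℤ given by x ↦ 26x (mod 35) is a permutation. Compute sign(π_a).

-1

Start at x=1: 1 → 26 → 11 → 6 → 16 → 31 → 1 (one orbit).
π_26 has 10 disjoint cycles with lengths [6, 6, 6, 6, 6, 1, 1, 1, 1, 1] on {0,…,34}.
With 10 cycles on 35 points, sign = (−1)^{35−10} = -1.
Via Zolotarev, sign(π_{26}) = (26|35) = -1.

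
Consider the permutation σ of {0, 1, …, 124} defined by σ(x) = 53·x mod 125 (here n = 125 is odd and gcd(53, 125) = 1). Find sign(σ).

-1

Start at x=12: 12 → 11 → 83 → 24 → 22 → 41 → 48 → … (one orbit).
Cycle lengths of π_53 on ℤ/125ℤ: [100, 20, 4, 1]; 4 cycles in total.
Σ(ℓ_i−1) = 125−4 = 121; sign = (−1)^121 = -1.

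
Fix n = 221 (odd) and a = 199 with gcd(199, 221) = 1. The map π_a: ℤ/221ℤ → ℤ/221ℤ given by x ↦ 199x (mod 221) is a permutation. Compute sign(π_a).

-1

Start at x=191: 191 → 218 → 66 → 95 → 120 → 12 → 178 → … (one orbit).
8 cycles of lengths [48, 48, 48, 48, 16, 6, 6, 1].
8 cycles on 221: each ℓ→(−1)^(ℓ−1), product (−1)^213 = -1.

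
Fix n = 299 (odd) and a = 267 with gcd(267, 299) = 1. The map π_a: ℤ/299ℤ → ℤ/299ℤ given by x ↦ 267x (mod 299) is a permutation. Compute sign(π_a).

Orbit of 121 under x↦267x: [121, 15, 118, 111, 36, 44, 87]… (length divides ord_299(267)).
Cycle lengths of π_267 on ℤ/299ℤ: [132, 132, 22, 12, 1]; 5 cycles in total.
Σ(ℓ_i−1) = 299−5 = 294; sign = (−1)^294 = +1.
Via Zolotarev, sign(π_{267}) = (267|299) = +1.

+1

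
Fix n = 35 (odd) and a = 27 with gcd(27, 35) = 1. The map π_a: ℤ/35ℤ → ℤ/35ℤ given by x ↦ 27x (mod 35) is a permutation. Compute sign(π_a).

Orbit of 13 under x↦27x: [13, 1, 27, 29]… (length divides ord_35(27)).
Decompose π into cycles: lengths [4, 4, 4, 4, 4, 4, 4, 2, 2, 2, 1] (11 cycles, including the fixed point 0).
11 cycles on 35: each ℓ→(−1)^(ℓ−1), product (−1)^24 = +1.

+1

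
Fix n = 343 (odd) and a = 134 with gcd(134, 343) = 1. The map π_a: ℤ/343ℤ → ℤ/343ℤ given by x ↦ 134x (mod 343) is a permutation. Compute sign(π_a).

+1

Start at x=148: 148 → 281 → 267 → 106 → 141 → 29 → 113 → … (one orbit).
Cycle type of π: 49×6 + 7×6 + 1×7; total 19 cycles.
19 cycles on 343: each ℓ→(−1)^(ℓ−1), product (−1)^324 = +1.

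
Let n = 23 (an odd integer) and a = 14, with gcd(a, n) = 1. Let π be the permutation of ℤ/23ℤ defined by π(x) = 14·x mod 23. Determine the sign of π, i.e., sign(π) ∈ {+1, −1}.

-1

Start at x=10: 10 → 2 → 5 → 1 → 14 → 12 → 7 → … (one orbit).
2 cycles of lengths [22, 1].
sign(π) = (−1)^{n − #cycles} = (−1)^{23−2} = (−1)^21 = -1.
Zolotarev: (14|23) = -1, matching the cycle-count sign.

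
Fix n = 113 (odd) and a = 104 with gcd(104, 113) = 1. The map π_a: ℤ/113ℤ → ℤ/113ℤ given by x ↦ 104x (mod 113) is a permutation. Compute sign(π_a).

Orbit of 44 under x↦104x: [44, 56, 61, 16, 82, 53, 88]… (length divides ord_113(104)).
3 cycles of lengths [56, 56, 1].
sign(π) = (−1)^{n − #cycles} = (−1)^{113−3} = (−1)^110 = +1.
Zolotarev: (104|113) = +1, matching the cycle-count sign.

+1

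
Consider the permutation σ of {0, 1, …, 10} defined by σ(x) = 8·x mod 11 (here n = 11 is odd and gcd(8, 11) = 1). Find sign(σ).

-1

Trace 5: π^k(5) = [5, 7, 1, 8, 9, 6, 4] for k=0..6.
The orbit structure of x ↦ 8x mod 11: 2 orbits of sizes [10, 1].
With 2 cycles on 11 points, sign = (−1)^{11−2} = -1.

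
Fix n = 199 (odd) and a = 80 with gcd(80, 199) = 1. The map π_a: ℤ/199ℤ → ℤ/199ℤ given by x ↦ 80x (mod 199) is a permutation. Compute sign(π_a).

Trace 66: π^k(66) = [66, 106, 122, 9, 123, 89, 155] for k=0..6.
Cycle lengths of π_80 on ℤ/199ℤ: [99, 99, 1]; 3 cycles in total.
With 3 cycles on 199 points, sign = (−1)^{199−3} = +1.
The Jacobi symbol (80|199) = +1 (Zolotarev) agrees.

+1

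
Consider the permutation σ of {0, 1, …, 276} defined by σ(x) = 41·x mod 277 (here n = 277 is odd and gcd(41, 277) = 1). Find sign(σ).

+1

Trace 208: π^k(208) = [208, 218, 74, 264, 21, 30, 122] for k=0..6.
Cycle type of π: 46×6 + 1; total 7 cycles.
277 − 7 = 270 transpositions; sign(π) = (−1)^270 = +1.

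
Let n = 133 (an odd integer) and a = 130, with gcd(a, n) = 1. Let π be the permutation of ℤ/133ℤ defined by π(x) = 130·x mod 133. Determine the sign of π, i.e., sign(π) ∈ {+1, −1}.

+1

Trace 74: π^k(74) = [74, 44, 1, 130, 9, 106, 81] for k=0..6.
π_130 has 17 disjoint cycles with lengths [9, 9, 9, 9, 9, 9, 9, 9, 9, 9, 9, 9, 9, 9, 3, 3, 1] on {0,…,132}.
17 cycles on 133: each ℓ→(−1)^(ℓ−1), product (−1)^116 = +1.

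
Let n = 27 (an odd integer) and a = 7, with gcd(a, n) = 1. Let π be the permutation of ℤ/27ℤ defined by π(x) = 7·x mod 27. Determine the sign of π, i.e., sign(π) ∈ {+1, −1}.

+1

Trace 1: π^k(1) = [1, 7, 22, 19, 25, 13, 10] for k=0..6.
Cycle type of π: 9×2 + 3×2 + 1×3; total 7 cycles.
With 7 cycles on 27 points, sign = (−1)^{27−7} = +1.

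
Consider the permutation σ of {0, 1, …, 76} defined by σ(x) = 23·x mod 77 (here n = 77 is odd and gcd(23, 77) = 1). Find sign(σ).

Orbit of 23 under x↦23x: [23, 67, 1]… (length divides ord_77(23)).
33 cycles of lengths [3, 3, 3, 3, 3, 3, 3, 3, 3, 3, 3, 3, 3, 3, 3, 3, 3, 3, 3, 3, 3, 3, 1, 1, 1, 1, 1, 1, 1, 1, 1, 1, 1].
Σ(ℓ_i−1) = 77−33 = 44; sign = (−1)^44 = +1.
The Jacobi symbol (23|77) = +1 (Zolotarev) agrees.

+1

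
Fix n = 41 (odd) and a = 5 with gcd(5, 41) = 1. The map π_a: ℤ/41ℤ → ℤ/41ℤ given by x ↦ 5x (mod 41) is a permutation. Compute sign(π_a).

+1

Trace 8: π^k(8) = [8, 40, 36, 16, 39, 31, 32] for k=0..6.
Cycle type of π: 20×2 + 1; total 3 cycles.
41 − 3 = 38 transpositions; sign(π) = (−1)^38 = +1.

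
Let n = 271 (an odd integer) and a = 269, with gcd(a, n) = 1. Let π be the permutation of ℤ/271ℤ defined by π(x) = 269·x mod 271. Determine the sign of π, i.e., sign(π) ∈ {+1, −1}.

-1

Trace 167: π^k(167) = [167, 208, 126, 19, 233, 76, 119] for k=0..6.
Cycle lengths of π_269 on ℤ/271ℤ: [270, 1]; 2 cycles in total.
Σ(ℓ_i−1) = 271−2 = 269; sign = (−1)^269 = -1.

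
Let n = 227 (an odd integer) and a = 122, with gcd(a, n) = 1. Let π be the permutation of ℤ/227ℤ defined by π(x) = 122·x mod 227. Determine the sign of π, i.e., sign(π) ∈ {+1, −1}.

Start at x=89: 89 → 189 → 131 → 92 → 101 → 64 → 90 → … (one orbit).
3 cycles of lengths [113, 113, 1].
3 cycles on 227: each ℓ→(−1)^(ℓ−1), product (−1)^224 = +1.
Via Zolotarev, sign(π_{122}) = (122|227) = +1.

+1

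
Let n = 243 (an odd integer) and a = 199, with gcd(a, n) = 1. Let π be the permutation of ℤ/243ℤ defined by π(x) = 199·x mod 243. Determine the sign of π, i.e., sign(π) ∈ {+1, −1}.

Start at x=127: 127 → 1 → 199 → 235 → 109 → 64 → 100 → … (one orbit).
The orbit structure of x ↦ 199x mod 243: 27 orbits of sizes [27, 27, 27, 27, 27, 27, 9, 9, 9, 9, 9, 9, 3, 3, 3, 3, 3, 3, 1, 1, 1, 1, 1, 1, 1, 1, 1].
sign(π) = (−1)^{n − #cycles} = (−1)^{243−27} = (−1)^216 = +1.
Via Zolotarev, sign(π_{199}) = (199|243) = +1.

+1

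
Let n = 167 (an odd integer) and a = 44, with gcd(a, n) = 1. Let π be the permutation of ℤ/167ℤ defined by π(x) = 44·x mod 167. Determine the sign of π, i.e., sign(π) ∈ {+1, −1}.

+1

Orbit of 11 under x↦44x: [11, 150, 87, 154, 96, 49, 152]… (length divides ord_167(44)).
Decompose π into cycles: lengths [83, 83, 1] (3 cycles, including the fixed point 0).
sign(π) = (−1)^{n − #cycles} = (−1)^{167−3} = (−1)^164 = +1.
Via Zolotarev, sign(π_{44}) = (44|167) = +1.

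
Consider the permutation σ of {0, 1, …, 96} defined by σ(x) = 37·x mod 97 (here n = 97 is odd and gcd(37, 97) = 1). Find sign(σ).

Start at x=68: 68 → 91 → 69 → 31 → 80 → 50 → 7 → … (one orbit).
Cycle lengths of π_37 on ℤ/97ℤ: [96, 1]; 2 cycles in total.
97 − 2 = 95 transpositions; sign(π) = (−1)^95 = -1.
Check: (37/97) = -1 by Zolotarev.

-1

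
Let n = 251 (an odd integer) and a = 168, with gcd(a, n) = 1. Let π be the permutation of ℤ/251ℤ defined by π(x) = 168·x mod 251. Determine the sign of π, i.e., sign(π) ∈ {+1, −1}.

Start at x=171: 171 → 114 → 76 → 218 → 229 → 69 → 46 → … (one orbit).
Decompose π into cycles: lengths [250, 1] (2 cycles, including the fixed point 0).
251 − 2 = 249 transpositions; sign(π) = (−1)^249 = -1.
(168|251)_J = -1 (Zolotarev's lemma cross-check).

-1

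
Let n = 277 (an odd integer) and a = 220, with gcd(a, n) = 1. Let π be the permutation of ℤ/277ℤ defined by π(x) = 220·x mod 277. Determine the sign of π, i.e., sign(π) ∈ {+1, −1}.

+1

Start at x=141: 141 → 273 → 228 → 23 → 74 → 214 → 267 → … (one orbit).
3 cycles of lengths [138, 138, 1].
sign(π) = (−1)^{n − #cycles} = (−1)^{277−3} = (−1)^274 = +1.
(220|277)_J = +1 (Zolotarev's lemma cross-check).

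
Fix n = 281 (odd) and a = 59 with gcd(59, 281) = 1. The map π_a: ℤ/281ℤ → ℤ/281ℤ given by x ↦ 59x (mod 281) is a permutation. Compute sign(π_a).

+1

Trace 59: π^k(59) = [59, 109, 249, 79, 165, 181, 1] for k=0..6.
The orbit structure of x ↦ 59x mod 281: 41 orbits of sizes [7, 7, 7, 7, 7, 7, 7, 7, 7, 7, 7, 7, 7, 7, 7, 7, 7, 7, 7, 7, 7, 7, 7, 7, 7, 7, 7, 7, 7, 7, 7, 7, 7, 7, 7, 7, 7, 7, 7, 7, 1].
With 41 cycles on 281 points, sign = (−1)^{281−41} = +1.
Zolotarev: (59|281) = +1, matching the cycle-count sign.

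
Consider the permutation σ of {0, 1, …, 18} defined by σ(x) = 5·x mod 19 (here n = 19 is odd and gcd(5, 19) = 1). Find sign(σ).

Orbit of 5 under x↦5x: [5, 6, 11, 17, 9, 7, 16]… (length divides ord_19(5)).
Decompose π into cycles: lengths [9, 9, 1] (3 cycles, including the fixed point 0).
With 3 cycles on 19 points, sign = (−1)^{19−3} = +1.
Zolotarev: (5|19) = +1, matching the cycle-count sign.

+1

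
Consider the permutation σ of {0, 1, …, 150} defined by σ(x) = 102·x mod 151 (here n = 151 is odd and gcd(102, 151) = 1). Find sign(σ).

-1

Start at x=127: 127 → 119 → 58 → 27 → 36 → 48 → 64 → … (one orbit).
Cycle lengths of π_102 on ℤ/151ℤ: [150, 1]; 2 cycles in total.
2 cycles on 151: each ℓ→(−1)^(ℓ−1), product (−1)^149 = -1.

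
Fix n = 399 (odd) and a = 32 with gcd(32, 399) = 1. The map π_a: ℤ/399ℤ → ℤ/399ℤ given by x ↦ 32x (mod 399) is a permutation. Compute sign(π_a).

+1

Trace 8: π^k(8) = [8, 256, 212, 1, 32, 226, 50] for k=0..6.
π_32 has 27 disjoint cycles with lengths [18, 18, 18, 18, 18, 18, 18, 18, 18, 18, 18, 18, 18, 18, 18, 18, 18, 18, 18, 18, 18, 6, 6, 3, 3, 2, 1] on {0,…,398}.
399 − 27 = 372 transpositions; sign(π) = (−1)^372 = +1.
(32|399)_J = +1 (Zolotarev's lemma cross-check).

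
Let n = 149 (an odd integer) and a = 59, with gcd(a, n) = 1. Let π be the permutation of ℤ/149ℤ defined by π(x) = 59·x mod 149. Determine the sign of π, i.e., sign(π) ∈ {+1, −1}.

-1

Trace 72: π^k(72) = [72, 76, 14, 81, 11, 53, 147] for k=0..6.
Cycle type of π: 148 + 1; total 2 cycles.
2 cycles on 149: each ℓ→(−1)^(ℓ−1), product (−1)^147 = -1.
(59|149)_J = -1 (Zolotarev's lemma cross-check).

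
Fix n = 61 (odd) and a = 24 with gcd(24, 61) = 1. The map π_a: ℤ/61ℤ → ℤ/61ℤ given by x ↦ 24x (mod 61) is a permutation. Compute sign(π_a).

Orbit of 9 under x↦24x: [9, 33, 60, 37, 34, 23, 3]… (length divides ord_61(24)).
The orbit structure of x ↦ 24x mod 61: 4 orbits of sizes [20, 20, 20, 1].
4 cycles on 61: each ℓ→(−1)^(ℓ−1), product (−1)^57 = -1.
(24|61)_J = -1 (Zolotarev's lemma cross-check).

-1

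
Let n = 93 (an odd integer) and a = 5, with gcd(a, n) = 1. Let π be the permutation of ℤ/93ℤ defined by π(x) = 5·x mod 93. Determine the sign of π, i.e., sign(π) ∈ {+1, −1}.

Orbit of 25 under x↦5x: [25, 32, 67, 56, 1, 5]… (length divides ord_93(5)).
Cycle type of π: 6×10 + 3×10 + 2 + 1; total 22 cycles.
n − c = 93 − 22 = 71; sign = (−1)^71 = -1.

-1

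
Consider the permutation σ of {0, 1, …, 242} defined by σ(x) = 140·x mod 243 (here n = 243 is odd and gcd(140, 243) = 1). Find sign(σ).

Trace 194: π^k(194) = [194, 187, 179, 31, 209, 100, 149] for k=0..6.
Cycle lengths of π_140 on ℤ/243ℤ: [162, 54, 18, 6, 2, 1]; 6 cycles in total.
With 6 cycles on 243 points, sign = (−1)^{243−6} = -1.
Zolotarev: (140|243) = -1, matching the cycle-count sign.

-1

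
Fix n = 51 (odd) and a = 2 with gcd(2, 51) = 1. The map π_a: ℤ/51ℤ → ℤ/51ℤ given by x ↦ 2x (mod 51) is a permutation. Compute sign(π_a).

-1

Orbit of 8 under x↦2x: [8, 16, 32, 13, 26, 1, 2]… (length divides ord_51(2)).
8 cycles of lengths [8, 8, 8, 8, 8, 8, 2, 1].
n − c = 51 − 8 = 43; sign = (−1)^43 = -1.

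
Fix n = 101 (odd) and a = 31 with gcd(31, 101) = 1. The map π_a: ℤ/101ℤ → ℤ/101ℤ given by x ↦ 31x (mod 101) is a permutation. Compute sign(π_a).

+1

Start at x=84: 84 → 79 → 25 → 68 → 88 → 1 → 31 → … (one orbit).
The orbit structure of x ↦ 31x mod 101: 5 orbits of sizes [25, 25, 25, 25, 1].
With 5 cycles on 101 points, sign = (−1)^{101−5} = +1.
Zolotarev: (31|101) = +1, matching the cycle-count sign.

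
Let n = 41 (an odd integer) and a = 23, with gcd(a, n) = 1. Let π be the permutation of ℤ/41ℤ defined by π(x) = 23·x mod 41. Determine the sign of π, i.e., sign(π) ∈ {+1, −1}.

Start at x=31: 31 → 16 → 40 → 18 → 4 → 10 → 25 → … (one orbit).
The orbit structure of x ↦ 23x mod 41: 5 orbits of sizes [10, 10, 10, 10, 1].
sign(π) = (−1)^{n − #cycles} = (−1)^{41−5} = (−1)^36 = +1.

+1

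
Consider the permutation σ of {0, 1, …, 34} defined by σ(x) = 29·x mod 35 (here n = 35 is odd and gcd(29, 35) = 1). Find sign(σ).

+1

Trace 1: π^k(1) = [1, 29] for k=0..1.
Cycle lengths of π_29 on ℤ/35ℤ: [2, 2, 2, 2, 2, 2, 2, 2, 2, 2, 2, 2, 2, 2, 1, 1, 1, 1, 1, 1, 1]; 21 cycles in total.
Σ(ℓ_i−1) = 35−21 = 14; sign = (−1)^14 = +1.
Zolotarev: (29|35) = +1, matching the cycle-count sign.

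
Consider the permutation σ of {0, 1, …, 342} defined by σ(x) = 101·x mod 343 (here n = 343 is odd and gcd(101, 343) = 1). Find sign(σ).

-1

Orbit of 69 under x↦101x: [69, 109, 33, 246, 150, 58, 27]… (length divides ord_343(101)).
Cycle lengths of π_101 on ℤ/343ℤ: [294, 42, 6, 1]; 4 cycles in total.
4 cycles on 343: each ℓ→(−1)^(ℓ−1), product (−1)^339 = -1.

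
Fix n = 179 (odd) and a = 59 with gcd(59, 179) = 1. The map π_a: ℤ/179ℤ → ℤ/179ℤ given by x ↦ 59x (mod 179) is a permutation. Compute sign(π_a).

Orbit of 83 under x↦59x: [83, 64, 17, 108, 107, 48, 147]… (length divides ord_179(59)).
Decompose π into cycles: lengths [89, 89, 1] (3 cycles, including the fixed point 0).
3 cycles on 179: each ℓ→(−1)^(ℓ−1), product (−1)^176 = +1.
The Jacobi symbol (59|179) = +1 (Zolotarev) agrees.

+1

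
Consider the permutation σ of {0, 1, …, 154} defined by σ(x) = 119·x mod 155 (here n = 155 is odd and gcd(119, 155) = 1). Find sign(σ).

-1

Trace 154: π^k(154) = [154, 36, 99, 1, 119, 56] for k=0..5.
Decompose π into cycles: lengths [6, 6, 6, 6, 6, 6, 6, 6, 6, 6, 6, 6, 6, 6, 6, 6, 6, 6, 6, 6, 6, 6, 6, 6, 6, 2, 2, 1] (28 cycles, including the fixed point 0).
n − c = 155 − 28 = 127; sign = (−1)^127 = -1.
The Jacobi symbol (119|155) = -1 (Zolotarev) agrees.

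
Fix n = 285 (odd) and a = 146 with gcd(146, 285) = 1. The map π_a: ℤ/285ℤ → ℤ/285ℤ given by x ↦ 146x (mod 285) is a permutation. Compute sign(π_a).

Start at x=106: 106 → 86 → 16 → 56 → 196 → 116 → 121 → … (one orbit).
π_146 has 25 disjoint cycles with lengths [18, 18, 18, 18, 18, 18, 18, 18, 18, 18, 18, 18, 18, 18, 18, 2, 2, 2, 2, 2, 1, 1, 1, 1, 1] on {0,…,284}.
With 25 cycles on 285 points, sign = (−1)^{285−25} = +1.
Check: (146/285) = +1 by Zolotarev.

+1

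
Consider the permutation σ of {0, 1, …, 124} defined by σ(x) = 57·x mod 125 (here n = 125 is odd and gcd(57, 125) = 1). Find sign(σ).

Orbit of 57 under x↦57x: [57, 124, 68, 1]… (length divides ord_125(57)).
π_57 has 32 disjoint cycles with lengths [4, 4, 4, 4, 4, 4, 4, 4, 4, 4, 4, 4, 4, 4, 4, 4, 4, 4, 4, 4, 4, 4, 4, 4, 4, 4, 4, 4, 4, 4, 4, 1] on {0,…,124}.
32 cycles on 125: each ℓ→(−1)^(ℓ−1), product (−1)^93 = -1.
Zolotarev: (57|125) = -1, matching the cycle-count sign.

-1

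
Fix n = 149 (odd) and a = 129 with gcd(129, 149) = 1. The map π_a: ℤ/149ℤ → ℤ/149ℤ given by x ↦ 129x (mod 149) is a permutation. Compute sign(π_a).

Start at x=63: 63 → 81 → 19 → 67 → 1 → 129 → 102 → … (one orbit).
π_129 has 5 disjoint cycles with lengths [37, 37, 37, 37, 1] on {0,…,148}.
149 − 5 = 144 transpositions; sign(π) = (−1)^144 = +1.
Check: (129/149) = +1 by Zolotarev.

+1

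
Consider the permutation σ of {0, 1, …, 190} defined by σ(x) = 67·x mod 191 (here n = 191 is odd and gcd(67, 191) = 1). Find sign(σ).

+1

Orbit of 59 under x↦67x: [59, 133, 125, 162, 158, 81, 79]… (length divides ord_191(67)).
Decompose π into cycles: lengths [95, 95, 1] (3 cycles, including the fixed point 0).
Σ(ℓ_i−1) = 191−3 = 188; sign = (−1)^188 = +1.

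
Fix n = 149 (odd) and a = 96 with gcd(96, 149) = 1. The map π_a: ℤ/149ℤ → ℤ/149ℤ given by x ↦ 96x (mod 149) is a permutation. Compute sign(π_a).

+1

Start at x=1: 1 → 96 → 127 → 123 → 37 → 125 → 80 → … (one orbit).
π_96 has 5 disjoint cycles with lengths [37, 37, 37, 37, 1] on {0,…,148}.
n − c = 149 − 5 = 144; sign = (−1)^144 = +1.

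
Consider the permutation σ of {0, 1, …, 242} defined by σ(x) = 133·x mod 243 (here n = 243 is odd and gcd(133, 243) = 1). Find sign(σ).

+1

Start at x=208: 208 → 205 → 49 → 199 → 223 → 13 → 28 → … (one orbit).
11 cycles of lengths [81, 81, 27, 27, 9, 9, 3, 3, 1, 1, 1].
n − c = 243 − 11 = 232; sign = (−1)^232 = +1.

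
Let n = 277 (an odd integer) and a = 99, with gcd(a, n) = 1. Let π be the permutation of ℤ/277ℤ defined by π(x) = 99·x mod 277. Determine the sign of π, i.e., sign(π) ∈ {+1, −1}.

-1

Orbit of 207 under x↦99x: [207, 272, 59, 24, 160, 51, 63]… (length divides ord_277(99)).
2 cycles of lengths [276, 1].
277 − 2 = 275 transpositions; sign(π) = (−1)^275 = -1.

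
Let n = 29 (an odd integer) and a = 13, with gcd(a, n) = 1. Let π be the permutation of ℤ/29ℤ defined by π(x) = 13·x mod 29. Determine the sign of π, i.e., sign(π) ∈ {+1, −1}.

+1

Orbit of 22 under x↦13x: [22, 25, 6, 20, 28, 16, 5]… (length divides ord_29(13)).
π_13 has 3 disjoint cycles with lengths [14, 14, 1] on {0,…,28}.
3 cycles on 29: each ℓ→(−1)^(ℓ−1), product (−1)^26 = +1.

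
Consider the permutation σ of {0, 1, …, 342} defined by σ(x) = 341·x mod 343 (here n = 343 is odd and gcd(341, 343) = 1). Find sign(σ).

Orbit of 41 under x↦341x: [41, 261, 164, 15, 313, 60, 223]… (length divides ord_343(341)).
Cycle lengths of π_341 on ℤ/343ℤ: [294, 42, 6, 1]; 4 cycles in total.
343 − 4 = 339 transpositions; sign(π) = (−1)^339 = -1.

-1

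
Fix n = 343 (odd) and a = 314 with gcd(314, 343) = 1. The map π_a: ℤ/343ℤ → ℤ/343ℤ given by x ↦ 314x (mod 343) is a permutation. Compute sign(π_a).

Start at x=139: 139 → 85 → 279 → 141 → 27 → 246 → 69 → … (one orbit).
The orbit structure of x ↦ 314x mod 343: 10 orbits of sizes [98, 98, 98, 14, 14, 14, 2, 2, 2, 1].
With 10 cycles on 343 points, sign = (−1)^{343−10} = -1.
Zolotarev: (314|343) = -1, matching the cycle-count sign.

-1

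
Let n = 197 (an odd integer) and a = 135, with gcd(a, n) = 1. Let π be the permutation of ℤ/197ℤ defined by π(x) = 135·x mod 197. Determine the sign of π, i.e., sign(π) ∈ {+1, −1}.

Trace 59: π^k(59) = [59, 85, 49, 114, 24, 88, 60] for k=0..6.
Decompose π into cycles: lengths [49, 49, 49, 49, 1] (5 cycles, including the fixed point 0).
5 cycles on 197: each ℓ→(−1)^(ℓ−1), product (−1)^192 = +1.

+1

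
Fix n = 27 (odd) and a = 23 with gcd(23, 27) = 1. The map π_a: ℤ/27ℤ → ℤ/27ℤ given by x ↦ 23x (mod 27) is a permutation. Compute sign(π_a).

Start at x=20: 20 → 1 → 23 → 16 → 17 → 13 → 2 → … (one orbit).
Cycle type of π: 18 + 6 + 2 + 1; total 4 cycles.
Σ(ℓ_i−1) = 27−4 = 23; sign = (−1)^23 = -1.
Via Zolotarev, sign(π_{23}) = (23|27) = -1.

-1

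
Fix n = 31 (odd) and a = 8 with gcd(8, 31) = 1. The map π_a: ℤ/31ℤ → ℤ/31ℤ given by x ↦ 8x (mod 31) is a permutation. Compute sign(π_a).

Start at x=2: 2 → 16 → 4 → 1 → 8 → 2 (one orbit).
Decompose π into cycles: lengths [5, 5, 5, 5, 5, 5, 1] (7 cycles, including the fixed point 0).
7 cycles on 31: each ℓ→(−1)^(ℓ−1), product (−1)^24 = +1.

+1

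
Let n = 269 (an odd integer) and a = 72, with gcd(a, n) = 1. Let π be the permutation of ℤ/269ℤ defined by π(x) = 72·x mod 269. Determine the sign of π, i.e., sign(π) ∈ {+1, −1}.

-1

Trace 26: π^k(26) = [26, 258, 15, 4, 19, 23, 42] for k=0..6.
The orbit structure of x ↦ 72x mod 269: 2 orbits of sizes [268, 1].
269 − 2 = 267 transpositions; sign(π) = (−1)^267 = -1.
Via Zolotarev, sign(π_{72}) = (72|269) = -1.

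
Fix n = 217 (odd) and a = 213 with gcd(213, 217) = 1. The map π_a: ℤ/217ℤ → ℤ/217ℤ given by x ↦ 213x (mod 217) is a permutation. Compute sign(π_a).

Orbit of 95 under x↦213x: [95, 54, 1, 213, 16, 153, 39]… (length divides ord_217(213)).
Decompose π into cycles: lengths [30, 30, 30, 30, 30, 30, 10, 10, 10, 6, 1] (11 cycles, including the fixed point 0).
217 − 11 = 206 transpositions; sign(π) = (−1)^206 = +1.

+1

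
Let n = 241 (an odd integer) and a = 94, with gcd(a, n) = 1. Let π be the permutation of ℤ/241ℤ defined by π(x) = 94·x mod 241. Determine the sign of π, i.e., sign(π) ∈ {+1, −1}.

+1

Trace 231: π^k(231) = [231, 24, 87, 225, 183, 91, 119] for k=0..6.
17 cycles of lengths [15, 15, 15, 15, 15, 15, 15, 15, 15, 15, 15, 15, 15, 15, 15, 15, 1].
With 17 cycles on 241 points, sign = (−1)^{241−17} = +1.
Via Zolotarev, sign(π_{94}) = (94|241) = +1.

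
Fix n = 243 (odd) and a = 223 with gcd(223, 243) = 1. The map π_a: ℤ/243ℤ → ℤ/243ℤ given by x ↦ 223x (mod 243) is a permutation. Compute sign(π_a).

Start at x=85: 85 → 1 → 223 → 157 → 19 → 106 → 67 → … (one orbit).
Decompose π into cycles: lengths [81, 81, 27, 27, 9, 9, 3, 3, 1, 1, 1] (11 cycles, including the fixed point 0).
243 − 11 = 232 transpositions; sign(π) = (−1)^232 = +1.
(223|243)_J = +1 (Zolotarev's lemma cross-check).

+1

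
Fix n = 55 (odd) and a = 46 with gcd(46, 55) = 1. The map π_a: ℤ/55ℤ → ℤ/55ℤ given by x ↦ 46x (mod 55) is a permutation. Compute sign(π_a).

-1

Orbit of 41 under x↦46x: [41, 16, 21, 31, 51, 36, 6]… (length divides ord_55(46)).
π_46 has 10 disjoint cycles with lengths [10, 10, 10, 10, 10, 1, 1, 1, 1, 1] on {0,…,54}.
With 10 cycles on 55 points, sign = (−1)^{55−10} = -1.
(46|55)_J = -1 (Zolotarev's lemma cross-check).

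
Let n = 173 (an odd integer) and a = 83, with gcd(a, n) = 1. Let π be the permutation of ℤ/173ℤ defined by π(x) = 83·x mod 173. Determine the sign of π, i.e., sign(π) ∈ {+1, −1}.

+1

Orbit of 16 under x↦83x: [16, 117, 23, 6, 152, 160, 132]… (length divides ord_173(83)).
Cycle type of π: 43×4 + 1; total 5 cycles.
n − c = 173 − 5 = 168; sign = (−1)^168 = +1.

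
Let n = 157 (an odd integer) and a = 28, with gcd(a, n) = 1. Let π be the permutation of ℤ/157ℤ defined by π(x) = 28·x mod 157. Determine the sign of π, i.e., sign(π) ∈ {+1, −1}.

Trace 1: π^k(1) = [1, 28, 156, 129] for k=0..3.
Decompose π into cycles: lengths [4, 4, 4, 4, 4, 4, 4, 4, 4, 4, 4, 4, 4, 4, 4, 4, 4, 4, 4, 4, 4, 4, 4, 4, 4, 4, 4, 4, 4, 4, 4, 4, 4, 4, 4, 4, 4, 4, 4, 1] (40 cycles, including the fixed point 0).
Σ(ℓ_i−1) = 157−40 = 117; sign = (−1)^117 = -1.

-1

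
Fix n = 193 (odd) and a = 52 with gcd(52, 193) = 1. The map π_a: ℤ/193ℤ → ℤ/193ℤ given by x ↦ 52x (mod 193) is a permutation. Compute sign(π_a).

-1

Start at x=69: 69 → 114 → 138 → 35 → 83 → 70 → 166 → … (one orbit).
2 cycles of lengths [192, 1].
193 − 2 = 191 transpositions; sign(π) = (−1)^191 = -1.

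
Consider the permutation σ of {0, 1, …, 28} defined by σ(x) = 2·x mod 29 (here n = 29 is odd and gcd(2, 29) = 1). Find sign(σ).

Orbit of 8 under x↦2x: [8, 16, 3, 6, 12, 24, 19]… (length divides ord_29(2)).
Cycle lengths of π_2 on ℤ/29ℤ: [28, 1]; 2 cycles in total.
2 cycles on 29: each ℓ→(−1)^(ℓ−1), product (−1)^27 = -1.

-1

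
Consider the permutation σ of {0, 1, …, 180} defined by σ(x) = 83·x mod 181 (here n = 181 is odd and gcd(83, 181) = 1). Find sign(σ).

Start at x=63: 63 → 161 → 150 → 142 → 21 → 114 → 50 → … (one orbit).
2 cycles of lengths [180, 1].
sign(π) = (−1)^{n − #cycles} = (−1)^{181−2} = (−1)^179 = -1.

-1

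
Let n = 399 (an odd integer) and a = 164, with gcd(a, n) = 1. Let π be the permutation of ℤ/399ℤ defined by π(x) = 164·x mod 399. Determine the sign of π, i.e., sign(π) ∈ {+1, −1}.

Start at x=164: 164 → 163 → 398 → 235 → 236 → 1 → 164 (one orbit).
The orbit structure of x ↦ 164x mod 399: 68 orbits of sizes [6, 6, 6, 6, 6, 6, 6, 6, 6, 6, 6, 6, 6, 6, 6, 6, 6, 6, 6, 6, 6, 6, 6, 6, 6, 6, 6, 6, 6, 6, 6, 6, 6, 6, 6, 6, 6, 6, 6, 6, 6, 6, 6, 6, 6, 6, 6, 6, 6, 6, 6, 6, 6, 6, 6, 6, 6, 6, 6, 6, 6, 6, 6, 6, 6, 6, 2, 1].
68 cycles on 399: each ℓ→(−1)^(ℓ−1), product (−1)^331 = -1.
Via Zolotarev, sign(π_{164}) = (164|399) = -1.

-1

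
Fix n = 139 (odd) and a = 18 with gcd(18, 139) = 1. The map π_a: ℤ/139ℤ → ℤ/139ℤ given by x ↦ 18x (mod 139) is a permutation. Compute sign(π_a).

Start at x=126: 126 → 44 → 97 → 78 → 14 → 113 → 88 → … (one orbit).
Cycle lengths of π_18 on ℤ/139ℤ: [138, 1]; 2 cycles in total.
With 2 cycles on 139 points, sign = (−1)^{139−2} = -1.
Via Zolotarev, sign(π_{18}) = (18|139) = -1.

-1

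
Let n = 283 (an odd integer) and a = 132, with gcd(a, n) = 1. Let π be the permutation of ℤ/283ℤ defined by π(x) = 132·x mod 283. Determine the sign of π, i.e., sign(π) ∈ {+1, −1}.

-1

Start at x=53: 53 → 204 → 43 → 16 → 131 → 29 → 149 → … (one orbit).
Cycle lengths of π_132 on ℤ/283ℤ: [94, 94, 94, 1]; 4 cycles in total.
Σ(ℓ_i−1) = 283−4 = 279; sign = (−1)^279 = -1.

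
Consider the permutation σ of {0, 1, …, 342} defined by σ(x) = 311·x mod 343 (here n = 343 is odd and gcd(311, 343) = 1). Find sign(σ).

Orbit of 240 under x↦311x: [240, 209, 172, 327, 169, 80, 184]… (length divides ord_343(311)).
π_311 has 4 disjoint cycles with lengths [294, 42, 6, 1] on {0,…,342}.
With 4 cycles on 343 points, sign = (−1)^{343−4} = -1.
The Jacobi symbol (311|343) = -1 (Zolotarev) agrees.

-1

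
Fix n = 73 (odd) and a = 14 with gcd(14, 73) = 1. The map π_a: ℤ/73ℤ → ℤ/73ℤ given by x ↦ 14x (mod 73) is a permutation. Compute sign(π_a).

-1

Trace 58: π^k(58) = [58, 9, 53, 12, 22, 16, 5] for k=0..6.
The orbit structure of x ↦ 14x mod 73: 2 orbits of sizes [72, 1].
n − c = 73 − 2 = 71; sign = (−1)^71 = -1.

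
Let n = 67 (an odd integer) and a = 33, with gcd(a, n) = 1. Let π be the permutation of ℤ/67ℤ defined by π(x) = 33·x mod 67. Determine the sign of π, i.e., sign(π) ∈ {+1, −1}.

Orbit of 59 under x↦33x: [59, 4, 65, 1, 33, 17, 25]… (length divides ord_67(33)).
Cycle type of π: 33×2 + 1; total 3 cycles.
n − c = 67 − 3 = 64; sign = (−1)^64 = +1.
Via Zolotarev, sign(π_{33}) = (33|67) = +1.

+1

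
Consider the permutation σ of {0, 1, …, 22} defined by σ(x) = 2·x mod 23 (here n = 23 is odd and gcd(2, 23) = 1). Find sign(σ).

Trace 9: π^k(9) = [9, 18, 13, 3, 6, 12, 1] for k=0..6.
3 cycles of lengths [11, 11, 1].
With 3 cycles on 23 points, sign = (−1)^{23−3} = +1.

+1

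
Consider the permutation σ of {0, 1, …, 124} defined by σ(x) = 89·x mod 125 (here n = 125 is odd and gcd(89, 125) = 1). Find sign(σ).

+1

Trace 109: π^k(109) = [109, 76, 14, 121, 19, 66, 124] for k=0..6.
The orbit structure of x ↦ 89x mod 125: 7 orbits of sizes [50, 50, 10, 10, 2, 2, 1].
sign(π) = (−1)^{n − #cycles} = (−1)^{125−7} = (−1)^118 = +1.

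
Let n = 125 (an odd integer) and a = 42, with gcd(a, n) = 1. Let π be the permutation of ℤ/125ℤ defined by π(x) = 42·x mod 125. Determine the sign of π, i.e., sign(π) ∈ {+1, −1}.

Orbit of 92 under x↦42x: [92, 114, 38, 96, 32, 94, 73]… (length divides ord_125(42)).
Cycle type of π: 100 + 20 + 4 + 1; total 4 cycles.
With 4 cycles on 125 points, sign = (−1)^{125−4} = -1.

-1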